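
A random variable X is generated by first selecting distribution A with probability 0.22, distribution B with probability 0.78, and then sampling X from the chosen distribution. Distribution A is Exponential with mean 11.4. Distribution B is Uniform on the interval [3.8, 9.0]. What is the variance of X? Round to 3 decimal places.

34.639

Per component, A: μ=11.4, E[X²]=259.92; B: μ=6.4, E[X²]=43.2133.
E[X] = 0.22·11.4 + 0.78·6.4 = 7.5.
E[X²] = 0.22·259.92 + 0.78·43.2133 = 90.8888.
Var(X) = E[X²] − (E[X])² = 90.8888 − 56.25 = 34.6388.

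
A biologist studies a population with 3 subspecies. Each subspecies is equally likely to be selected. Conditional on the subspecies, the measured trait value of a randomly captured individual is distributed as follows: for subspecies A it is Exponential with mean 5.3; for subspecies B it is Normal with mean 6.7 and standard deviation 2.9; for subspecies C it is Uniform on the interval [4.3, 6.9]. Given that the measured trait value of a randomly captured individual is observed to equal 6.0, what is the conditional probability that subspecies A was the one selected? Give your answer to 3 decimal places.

0.105

Likelihoods f(6.0 | ·): A: 0.0608233; B: 0.133617; C: 0.384615.
Posterior ∝ prior × likelihood. Numerator for A: 0.333333·0.0608233 = 0.0202744.
Normalizing constant: 0.333333·0.0608233 + 0.333333·0.133617 + 0.333333·0.384615 = 0.193018.
P(A | observation) = 0.0202744 / 0.193018 = 0.105039.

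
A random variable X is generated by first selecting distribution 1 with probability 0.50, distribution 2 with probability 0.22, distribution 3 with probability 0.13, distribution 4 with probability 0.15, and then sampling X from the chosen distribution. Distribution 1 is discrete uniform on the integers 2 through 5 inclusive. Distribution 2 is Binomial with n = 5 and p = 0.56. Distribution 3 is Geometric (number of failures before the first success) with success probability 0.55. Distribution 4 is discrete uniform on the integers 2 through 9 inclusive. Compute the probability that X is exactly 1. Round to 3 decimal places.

0.055

Conditional on each component, P(X = 1): 1: 0; 2: 0.104947; 3: 0.2475; 4: 0.
By total probability, P(X = 1) = 0.5·0 + 0.22·0.104947 + 0.13·0.2475 + 0.15·0 = 0.0552633.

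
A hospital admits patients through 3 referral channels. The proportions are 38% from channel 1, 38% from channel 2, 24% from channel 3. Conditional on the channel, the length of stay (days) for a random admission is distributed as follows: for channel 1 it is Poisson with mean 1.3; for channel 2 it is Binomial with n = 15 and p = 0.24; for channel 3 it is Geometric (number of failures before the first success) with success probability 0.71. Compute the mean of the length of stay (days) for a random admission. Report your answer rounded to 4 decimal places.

1.9600

Component means — 1: 1.3; 2: 3.6; 3: 0.408451.
E[X] = 0.38·1.3 + 0.38·3.6 + 0.24·0.408451 = 1.96003.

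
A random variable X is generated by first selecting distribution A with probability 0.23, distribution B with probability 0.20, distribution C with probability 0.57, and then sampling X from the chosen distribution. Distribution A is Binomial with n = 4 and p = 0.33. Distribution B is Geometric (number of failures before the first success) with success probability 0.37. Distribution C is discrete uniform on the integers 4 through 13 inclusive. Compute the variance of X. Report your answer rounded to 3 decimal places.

Per component, A: μ=1.32, E[X²]=2.6268; B: μ=1.7027, E[X²]=7.5011; C: μ=8.5, E[X²]=80.5.
E[X] = 0.23·1.32 + 0.2·1.7027 + 0.57·8.5 = 5.48914.
E[X²] = 0.23·2.6268 + 0.2·7.5011 + 0.57·80.5 = 47.9894.
Var(X) = E[X²] − (E[X])² = 47.9894 − 30.1307 = 17.8587.

17.859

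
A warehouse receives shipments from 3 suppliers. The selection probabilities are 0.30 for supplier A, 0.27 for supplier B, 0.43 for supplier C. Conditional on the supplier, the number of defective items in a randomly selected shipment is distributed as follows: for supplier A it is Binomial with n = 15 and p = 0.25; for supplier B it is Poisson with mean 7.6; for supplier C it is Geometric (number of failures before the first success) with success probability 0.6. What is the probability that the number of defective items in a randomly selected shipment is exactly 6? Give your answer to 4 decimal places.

Conditional on each supplier, P(X = 6): A: 0.0917478; B: 0.13394; C: 0.0024576.
By total probability, P(X = 6) = 0.3·0.0917478 + 0.27·0.13394 + 0.43·0.0024576 = 0.064745.

0.0647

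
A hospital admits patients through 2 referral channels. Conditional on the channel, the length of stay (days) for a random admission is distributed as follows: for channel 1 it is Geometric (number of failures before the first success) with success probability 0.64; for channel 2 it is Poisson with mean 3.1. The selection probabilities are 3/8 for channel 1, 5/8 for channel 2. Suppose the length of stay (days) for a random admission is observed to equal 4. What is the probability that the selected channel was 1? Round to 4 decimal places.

0.0359

Likelihoods P(X=4 | ·): 1: 0.0107495; 2: 0.17335.
Posterior ∝ prior × likelihood. Numerator for 1: 0.375·0.0107495 = 0.00403108.
Normalizing constant: 0.375·0.0107495 + 0.625·0.17335 = 0.112375.
P(1 | observation) = 0.00403108 / 0.112375 = 0.0358718.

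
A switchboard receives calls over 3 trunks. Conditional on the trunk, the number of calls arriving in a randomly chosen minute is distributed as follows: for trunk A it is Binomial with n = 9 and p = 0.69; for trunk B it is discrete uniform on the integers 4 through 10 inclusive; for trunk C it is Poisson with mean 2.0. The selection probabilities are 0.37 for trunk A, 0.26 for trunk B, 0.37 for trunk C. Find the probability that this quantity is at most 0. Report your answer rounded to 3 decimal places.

0.050

Conditional on each trunk, P(X ≤ 0): A: 2.64396e-05; B: 0; C: 0.135335.
By total probability, P(X ≤ 0) = 0.37·2.64396e-05 + 0.26·0 + 0.37·0.135335 = 0.0500838.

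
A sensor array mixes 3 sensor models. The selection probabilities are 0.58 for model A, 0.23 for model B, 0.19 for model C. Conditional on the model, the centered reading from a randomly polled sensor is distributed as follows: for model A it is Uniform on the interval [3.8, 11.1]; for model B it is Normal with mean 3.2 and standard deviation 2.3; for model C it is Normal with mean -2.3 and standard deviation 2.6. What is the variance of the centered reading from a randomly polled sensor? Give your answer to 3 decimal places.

Per component, A: μ=7.45, E[X²]=59.9433; B: μ=3.2, E[X²]=15.53; C: μ=-2.3, E[X²]=12.05.
E[X] = 0.58·7.45 + 0.23·3.2 + 0.19·-2.3 = 4.62.
E[X²] = 0.58·59.9433 + 0.23·15.53 + 0.19·12.05 = 40.6285.
Var(X) = E[X²] − (E[X])² = 40.6285 − 21.3444 = 19.2841.

19.284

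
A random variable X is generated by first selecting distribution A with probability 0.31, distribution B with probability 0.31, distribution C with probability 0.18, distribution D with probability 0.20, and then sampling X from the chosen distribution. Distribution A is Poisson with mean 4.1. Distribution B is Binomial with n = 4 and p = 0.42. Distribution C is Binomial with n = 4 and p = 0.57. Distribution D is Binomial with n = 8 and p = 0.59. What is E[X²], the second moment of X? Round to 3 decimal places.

For each component E[X²] = Var + (mean)², giving A: 20.91; B: 3.7968; C: 6.1788; D: 24.2136.
Overall E[X²] = 0.31·20.91 + 0.31·3.7968 + 0.18·6.1788 + 0.2·24.2136 = 13.614.

13.614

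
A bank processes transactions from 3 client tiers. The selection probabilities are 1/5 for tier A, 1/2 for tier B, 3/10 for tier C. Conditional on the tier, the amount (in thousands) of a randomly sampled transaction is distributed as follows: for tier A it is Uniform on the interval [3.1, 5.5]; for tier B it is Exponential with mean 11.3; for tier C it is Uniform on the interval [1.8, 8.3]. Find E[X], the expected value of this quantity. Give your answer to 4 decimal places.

Component means — A: 4.3; B: 11.3; C: 5.05.
E[X] = 0.2·4.3 + 0.5·11.3 + 0.3·5.05 = 8.025.

8.0250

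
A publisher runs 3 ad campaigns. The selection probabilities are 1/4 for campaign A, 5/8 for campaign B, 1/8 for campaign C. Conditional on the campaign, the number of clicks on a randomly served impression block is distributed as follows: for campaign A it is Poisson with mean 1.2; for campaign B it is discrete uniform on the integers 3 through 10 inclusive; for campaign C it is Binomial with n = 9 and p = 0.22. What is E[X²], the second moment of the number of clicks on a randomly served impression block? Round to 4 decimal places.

For each component E[X²] = Var + (mean)², giving A: 2.64; B: 47.5; C: 5.4648.
Overall E[X²] = 0.25·2.64 + 0.625·47.5 + 0.125·5.4648 = 31.0306.

31.0306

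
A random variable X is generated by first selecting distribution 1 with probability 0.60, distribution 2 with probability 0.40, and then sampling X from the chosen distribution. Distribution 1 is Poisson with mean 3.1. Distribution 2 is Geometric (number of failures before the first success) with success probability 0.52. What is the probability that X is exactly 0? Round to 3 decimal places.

Conditional on each component, P(X = 0): 1: 0.0450492; 2: 0.52.
By total probability, P(X = 0) = 0.6·0.0450492 + 0.4·0.52 = 0.23503.

0.235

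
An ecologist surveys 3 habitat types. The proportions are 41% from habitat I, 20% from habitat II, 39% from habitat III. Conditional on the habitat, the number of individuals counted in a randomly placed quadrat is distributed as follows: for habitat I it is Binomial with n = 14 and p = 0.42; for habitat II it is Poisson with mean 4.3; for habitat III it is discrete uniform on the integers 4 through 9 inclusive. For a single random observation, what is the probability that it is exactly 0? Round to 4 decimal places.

Conditional on each habitat, P(X = 0): I: 0.000487519; II: 0.0135686; III: 0.
By total probability, P(X = 0) = 0.41·0.000487519 + 0.2·0.0135686 + 0.39·0 = 0.00291359.

0.0029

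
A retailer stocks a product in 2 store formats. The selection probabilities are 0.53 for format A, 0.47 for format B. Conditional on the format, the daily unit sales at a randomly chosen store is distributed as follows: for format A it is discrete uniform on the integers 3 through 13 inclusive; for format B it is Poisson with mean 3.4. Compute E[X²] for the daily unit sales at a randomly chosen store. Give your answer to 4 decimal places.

46.2512

For each component E[X²] = Var + (mean)², giving A: 74; B: 14.96.
Overall E[X²] = 0.53·74 + 0.47·14.96 = 46.2512.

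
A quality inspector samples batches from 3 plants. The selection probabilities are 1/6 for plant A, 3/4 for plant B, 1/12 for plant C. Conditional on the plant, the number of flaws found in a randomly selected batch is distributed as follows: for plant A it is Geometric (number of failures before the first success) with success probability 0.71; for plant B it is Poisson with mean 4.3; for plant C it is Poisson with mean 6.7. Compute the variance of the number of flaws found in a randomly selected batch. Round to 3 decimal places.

6.682

Per component, A: μ=0.408451, E[X²]=0.742115; B: μ=4.3, E[X²]=22.79; C: μ=6.7, E[X²]=51.59.
E[X] = 0.166667·0.408451 + 0.75·4.3 + 0.0833333·6.7 = 3.85141.
E[X²] = 0.166667·0.742115 + 0.75·22.79 + 0.0833333·51.59 = 21.5154.
Var(X) = E[X²] − (E[X])² = 21.5154 − 14.8333 = 6.68201.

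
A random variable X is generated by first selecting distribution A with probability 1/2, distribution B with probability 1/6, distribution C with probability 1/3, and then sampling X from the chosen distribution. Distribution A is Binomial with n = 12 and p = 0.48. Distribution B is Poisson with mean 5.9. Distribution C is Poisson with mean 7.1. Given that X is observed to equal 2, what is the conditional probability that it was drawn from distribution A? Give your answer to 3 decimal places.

Likelihoods P(X=2 | ·): A: 0.0219816; B: 0.04768; C: 0.0207968.
Posterior ∝ prior × likelihood. Numerator for A: 0.5·0.0219816 = 0.0109908.
Normalizing constant: 0.5·0.0219816 + 0.166667·0.04768 + 0.333333·0.0207968 = 0.0258697.
P(A | observation) = 0.0109908 / 0.0258697 = 0.424852.

0.425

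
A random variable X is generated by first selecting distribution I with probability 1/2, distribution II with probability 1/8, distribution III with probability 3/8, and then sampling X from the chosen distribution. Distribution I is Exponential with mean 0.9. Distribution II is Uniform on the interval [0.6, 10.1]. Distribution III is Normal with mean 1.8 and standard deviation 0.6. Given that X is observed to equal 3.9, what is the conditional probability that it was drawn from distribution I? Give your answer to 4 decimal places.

0.3473

Likelihoods f(3.9 | ·): I: 0.0145819; II: 0.105263; III: 0.00145447.
Posterior ∝ prior × likelihood. Numerator for I: 0.5·0.0145819 = 0.00729096.
Normalizing constant: 0.5·0.0145819 + 0.125·0.105263 + 0.375·0.00145447 = 0.0209943.
P(I | observation) = 0.00729096 / 0.0209943 = 0.347283.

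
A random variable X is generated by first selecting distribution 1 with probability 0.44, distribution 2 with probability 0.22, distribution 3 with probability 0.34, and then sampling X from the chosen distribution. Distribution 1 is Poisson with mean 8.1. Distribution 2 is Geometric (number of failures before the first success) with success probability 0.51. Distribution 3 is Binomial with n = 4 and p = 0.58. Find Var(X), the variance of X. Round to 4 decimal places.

14.3796

Per component, 1: μ=8.1, E[X²]=73.71; 2: μ=0.960784, E[X²]=2.807; 3: μ=2.32, E[X²]=6.3568.
E[X] = 0.44·8.1 + 0.22·0.960784 + 0.34·2.32 = 4.56417.
E[X²] = 0.44·73.71 + 0.22·2.807 + 0.34·6.3568 = 35.2113.
Var(X) = E[X²] − (E[X])² = 35.2113 − 20.8317 = 14.3796.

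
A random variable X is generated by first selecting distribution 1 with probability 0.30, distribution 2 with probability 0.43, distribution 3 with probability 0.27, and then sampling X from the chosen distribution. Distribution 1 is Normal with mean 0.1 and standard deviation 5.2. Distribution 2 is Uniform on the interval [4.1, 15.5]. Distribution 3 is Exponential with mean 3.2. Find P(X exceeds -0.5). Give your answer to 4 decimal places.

Conditional on each component, P(X > -0.5): 1: 0.54593; 2: 1; 3: 1.
By total probability, P(X > -0.5) = 0.3·0.54593 + 0.43·1 + 0.27·1 = 0.863779.

0.8638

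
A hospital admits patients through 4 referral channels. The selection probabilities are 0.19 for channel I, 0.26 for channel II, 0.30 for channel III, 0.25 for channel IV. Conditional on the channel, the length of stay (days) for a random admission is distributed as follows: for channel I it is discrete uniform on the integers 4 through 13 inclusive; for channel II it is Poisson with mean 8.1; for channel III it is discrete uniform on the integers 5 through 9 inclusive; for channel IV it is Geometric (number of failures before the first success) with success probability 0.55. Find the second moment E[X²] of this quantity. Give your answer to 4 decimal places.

For each component E[X²] = Var + (mean)², giving I: 80.5; II: 73.71; III: 51; IV: 2.15702.
Overall E[X²] = 0.19·80.5 + 0.26·73.71 + 0.3·51 + 0.25·2.15702 = 50.2989.

50.2989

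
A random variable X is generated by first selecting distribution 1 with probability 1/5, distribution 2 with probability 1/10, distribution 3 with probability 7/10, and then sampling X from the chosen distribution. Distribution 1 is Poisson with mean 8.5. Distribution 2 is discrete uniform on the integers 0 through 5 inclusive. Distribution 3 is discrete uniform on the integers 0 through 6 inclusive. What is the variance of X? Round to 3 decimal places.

9.764

Per component, 1: μ=8.5, E[X²]=80.75; 2: μ=2.5, E[X²]=9.16667; 3: μ=3, E[X²]=13.
E[X] = 0.2·8.5 + 0.1·2.5 + 0.7·3 = 4.05.
E[X²] = 0.2·80.75 + 0.1·9.16667 + 0.7·13 = 26.1667.
Var(X) = E[X²] − (E[X])² = 26.1667 − 16.4025 = 9.76417.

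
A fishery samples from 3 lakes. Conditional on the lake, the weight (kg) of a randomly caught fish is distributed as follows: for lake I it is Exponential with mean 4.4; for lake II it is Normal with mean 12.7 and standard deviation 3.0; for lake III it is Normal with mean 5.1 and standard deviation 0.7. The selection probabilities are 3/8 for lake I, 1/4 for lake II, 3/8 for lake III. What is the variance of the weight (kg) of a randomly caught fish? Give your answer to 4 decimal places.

Per component, I: μ=4.4, E[X²]=38.72; II: μ=12.7, E[X²]=170.29; III: μ=5.1, E[X²]=26.5.
E[X] = 0.375·4.4 + 0.25·12.7 + 0.375·5.1 = 6.7375.
E[X²] = 0.375·38.72 + 0.25·170.29 + 0.375·26.5 = 67.03.
Var(X) = E[X²] − (E[X])² = 67.03 − 45.3939 = 21.6361.

21.6361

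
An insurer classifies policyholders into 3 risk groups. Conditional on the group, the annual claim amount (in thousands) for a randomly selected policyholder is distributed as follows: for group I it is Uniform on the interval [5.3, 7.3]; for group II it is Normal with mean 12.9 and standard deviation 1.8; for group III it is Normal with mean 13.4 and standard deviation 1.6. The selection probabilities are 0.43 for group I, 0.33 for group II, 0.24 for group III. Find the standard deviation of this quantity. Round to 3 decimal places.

3.637

Per component, I: μ=6.3, E[X²]=40.0233; II: μ=12.9, E[X²]=169.65; III: μ=13.4, E[X²]=182.12.
E[X] = 0.43·6.3 + 0.33·12.9 + 0.24·13.4 = 10.182.
E[X²] = 0.43·40.0233 + 0.33·169.65 + 0.24·182.12 = 116.903.
Var(X) = E[X²] − (E[X])² = 116.903 − 103.673 = 13.2302.
SD(X) = √13.2302 = 3.63734.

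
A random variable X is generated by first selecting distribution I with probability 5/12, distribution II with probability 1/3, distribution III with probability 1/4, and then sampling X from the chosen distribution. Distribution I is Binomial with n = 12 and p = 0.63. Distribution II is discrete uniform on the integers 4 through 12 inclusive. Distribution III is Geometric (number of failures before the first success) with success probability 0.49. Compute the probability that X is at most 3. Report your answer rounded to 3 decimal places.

0.237

Conditional on each component, P(X ≤ 3): I: 0.00854996; II: 0; III: 0.932348.
By total probability, P(X ≤ 3) = 0.416667·0.00854996 + 0.333333·0 + 0.25·0.932348 = 0.236649.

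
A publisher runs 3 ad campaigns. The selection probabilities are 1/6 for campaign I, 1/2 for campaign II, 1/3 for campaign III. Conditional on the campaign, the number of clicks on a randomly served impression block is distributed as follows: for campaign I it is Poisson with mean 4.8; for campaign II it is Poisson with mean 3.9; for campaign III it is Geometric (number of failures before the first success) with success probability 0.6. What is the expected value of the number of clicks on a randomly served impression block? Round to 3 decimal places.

2.972

Component means — I: 4.8; II: 3.9; III: 0.666667.
E[X] = 0.166667·4.8 + 0.5·3.9 + 0.333333·0.666667 = 2.97222.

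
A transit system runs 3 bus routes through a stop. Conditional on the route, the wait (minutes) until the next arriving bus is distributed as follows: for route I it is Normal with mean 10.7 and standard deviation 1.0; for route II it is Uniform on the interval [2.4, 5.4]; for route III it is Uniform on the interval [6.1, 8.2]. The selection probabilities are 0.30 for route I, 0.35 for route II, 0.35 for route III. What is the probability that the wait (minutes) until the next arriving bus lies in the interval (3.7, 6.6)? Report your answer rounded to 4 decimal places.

0.2817

Conditional on each route, P(3.7 < X < 6.6): I: 2.06575e-05; II: 0.566667; III: 0.238095.
By total probability, P(3.7 < X < 6.6) = 0.3·2.06575e-05 + 0.35·0.566667 + 0.35·0.238095 = 0.281673.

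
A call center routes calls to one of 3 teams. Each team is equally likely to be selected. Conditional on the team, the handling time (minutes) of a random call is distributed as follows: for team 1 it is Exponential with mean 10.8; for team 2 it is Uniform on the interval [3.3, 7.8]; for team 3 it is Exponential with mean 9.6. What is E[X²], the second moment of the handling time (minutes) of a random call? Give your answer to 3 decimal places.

150.030

For each component E[X²] = Var + (mean)², giving 1: 233.28; 2: 32.49; 3: 184.32.
Overall E[X²] = 0.333333·233.28 + 0.333333·32.49 + 0.333333·184.32 = 150.03.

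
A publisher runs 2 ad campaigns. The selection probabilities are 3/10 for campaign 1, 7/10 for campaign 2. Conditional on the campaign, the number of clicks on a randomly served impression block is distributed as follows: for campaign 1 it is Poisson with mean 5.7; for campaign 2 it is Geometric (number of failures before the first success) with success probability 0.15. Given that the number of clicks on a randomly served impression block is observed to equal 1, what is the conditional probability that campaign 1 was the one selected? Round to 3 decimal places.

0.060

Likelihoods P(X=1 | ·): 1: 0.019072; 2: 0.1275.
Posterior ∝ prior × likelihood. Numerator for 1: 0.3·0.019072 = 0.0057216.
Normalizing constant: 0.3·0.019072 + 0.7·0.1275 = 0.0949716.
P(1 | observation) = 0.0057216 / 0.0949716 = 0.0602454.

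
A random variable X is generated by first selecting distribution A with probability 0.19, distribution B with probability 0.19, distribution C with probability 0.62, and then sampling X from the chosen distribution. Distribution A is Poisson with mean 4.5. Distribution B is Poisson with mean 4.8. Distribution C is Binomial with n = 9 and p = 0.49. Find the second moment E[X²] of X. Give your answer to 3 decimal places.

For each component E[X²] = Var + (mean)², giving A: 24.75; B: 27.84; C: 21.6972.
Overall E[X²] = 0.19·24.75 + 0.19·27.84 + 0.62·21.6972 = 23.4444.

23.444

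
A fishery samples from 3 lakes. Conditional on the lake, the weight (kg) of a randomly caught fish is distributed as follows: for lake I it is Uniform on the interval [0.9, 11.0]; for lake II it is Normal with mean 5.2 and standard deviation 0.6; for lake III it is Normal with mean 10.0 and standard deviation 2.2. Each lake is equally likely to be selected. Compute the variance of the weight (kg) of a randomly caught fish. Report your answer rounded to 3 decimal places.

Per component, I: μ=5.95, E[X²]=43.9033; II: μ=5.2, E[X²]=27.4; III: μ=10, E[X²]=104.84.
E[X] = 0.333333·5.95 + 0.333333·5.2 + 0.333333·10 = 7.05.
E[X²] = 0.333333·43.9033 + 0.333333·27.4 + 0.333333·104.84 = 58.7144.
Var(X) = E[X²] − (E[X])² = 58.7144 − 49.7025 = 9.01194.

9.012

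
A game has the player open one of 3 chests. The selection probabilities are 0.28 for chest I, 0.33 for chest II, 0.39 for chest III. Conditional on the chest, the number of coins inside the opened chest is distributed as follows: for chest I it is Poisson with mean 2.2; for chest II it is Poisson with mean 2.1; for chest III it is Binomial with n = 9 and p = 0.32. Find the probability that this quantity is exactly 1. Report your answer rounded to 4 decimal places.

Conditional on each chest, P(X = 1): I: 0.243767; II: 0.257158; III: 0.131663.
By total probability, P(X = 1) = 0.28·0.243767 + 0.33·0.257158 + 0.39·0.131663 = 0.204466.

0.2045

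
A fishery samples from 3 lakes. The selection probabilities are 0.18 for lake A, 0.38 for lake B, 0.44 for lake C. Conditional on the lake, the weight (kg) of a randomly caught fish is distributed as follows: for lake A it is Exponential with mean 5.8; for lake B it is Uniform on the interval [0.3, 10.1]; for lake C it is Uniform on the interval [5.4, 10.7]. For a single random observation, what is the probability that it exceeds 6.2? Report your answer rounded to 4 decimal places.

0.5866

Conditional on each lake, P(X > 6.2): A: 0.343364; B: 0.397959; C: 0.849057.
By total probability, P(X > 6.2) = 0.18·0.343364 + 0.38·0.397959 + 0.44·0.849057 = 0.586615.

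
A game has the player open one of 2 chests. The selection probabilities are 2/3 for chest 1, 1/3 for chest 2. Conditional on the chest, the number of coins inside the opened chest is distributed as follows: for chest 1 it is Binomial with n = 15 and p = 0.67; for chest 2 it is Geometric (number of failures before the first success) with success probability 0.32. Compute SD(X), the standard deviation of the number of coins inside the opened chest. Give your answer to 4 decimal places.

Per component, 1: μ=10.05, E[X²]=104.319; 2: μ=2.125, E[X²]=11.1562.
E[X] = 0.666667·10.05 + 0.333333·2.125 = 7.40833.
E[X²] = 0.666667·104.319 + 0.333333·11.1562 = 73.2648.
Var(X) = E[X²] − (E[X])² = 73.2648 − 54.8834 = 18.3813.
SD(X) = √18.3813 = 4.28735.

4.2873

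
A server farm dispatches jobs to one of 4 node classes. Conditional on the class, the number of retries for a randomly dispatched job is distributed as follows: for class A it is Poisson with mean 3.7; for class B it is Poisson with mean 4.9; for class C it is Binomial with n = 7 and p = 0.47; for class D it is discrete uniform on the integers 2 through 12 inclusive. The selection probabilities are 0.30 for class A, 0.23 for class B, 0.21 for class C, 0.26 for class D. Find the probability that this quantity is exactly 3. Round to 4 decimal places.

0.1800

Conditional on each class, P(X = 3): A: 0.20872; B: 0.146014; C: 0.286725; D: 0.0909091.
By total probability, P(X = 3) = 0.3·0.20872 + 0.23·0.146014 + 0.21·0.286725 + 0.26·0.0909091 = 0.180048.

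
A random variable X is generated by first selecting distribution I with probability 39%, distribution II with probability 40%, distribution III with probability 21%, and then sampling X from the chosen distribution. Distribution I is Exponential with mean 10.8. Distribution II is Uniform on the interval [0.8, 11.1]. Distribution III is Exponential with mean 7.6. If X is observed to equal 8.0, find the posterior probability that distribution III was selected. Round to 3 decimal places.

0.147

Likelihoods f(8.0 | ·): I: 0.0441445; II: 0.0970874; III: 0.0459234.
Posterior ∝ prior × likelihood. Numerator for III: 0.21·0.0459234 = 0.00964392.
Normalizing constant: 0.39·0.0441445 + 0.4·0.0970874 + 0.21·0.0459234 = 0.0656952.
P(III | observation) = 0.00964392 / 0.0656952 = 0.146798.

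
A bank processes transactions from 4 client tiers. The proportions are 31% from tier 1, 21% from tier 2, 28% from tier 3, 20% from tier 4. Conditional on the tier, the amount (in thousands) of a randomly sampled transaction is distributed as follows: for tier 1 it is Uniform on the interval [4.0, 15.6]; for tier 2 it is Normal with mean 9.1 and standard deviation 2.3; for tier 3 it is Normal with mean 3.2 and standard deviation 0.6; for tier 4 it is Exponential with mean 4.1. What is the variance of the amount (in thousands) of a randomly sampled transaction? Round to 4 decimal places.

Per component, 1: μ=9.8, E[X²]=107.253; 2: μ=9.1, E[X²]=88.1; 3: μ=3.2, E[X²]=10.6; 4: μ=4.1, E[X²]=33.62.
E[X] = 0.31·9.8 + 0.21·9.1 + 0.28·3.2 + 0.2·4.1 = 6.665.
E[X²] = 0.31·107.253 + 0.21·88.1 + 0.28·10.6 + 0.2·33.62 = 61.4415.
Var(X) = E[X²] − (E[X])² = 61.4415 − 44.4222 = 17.0193.

17.0193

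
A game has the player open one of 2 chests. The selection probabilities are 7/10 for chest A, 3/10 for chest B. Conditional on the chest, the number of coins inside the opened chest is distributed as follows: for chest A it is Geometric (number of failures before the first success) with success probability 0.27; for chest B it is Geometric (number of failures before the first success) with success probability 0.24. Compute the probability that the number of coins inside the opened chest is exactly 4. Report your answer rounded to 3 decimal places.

0.078

Conditional on each chest, P(X = 4): A: 0.0766753; B: 0.0800692.
By total probability, P(X = 4) = 0.7·0.0766753 + 0.3·0.0800692 = 0.0776934.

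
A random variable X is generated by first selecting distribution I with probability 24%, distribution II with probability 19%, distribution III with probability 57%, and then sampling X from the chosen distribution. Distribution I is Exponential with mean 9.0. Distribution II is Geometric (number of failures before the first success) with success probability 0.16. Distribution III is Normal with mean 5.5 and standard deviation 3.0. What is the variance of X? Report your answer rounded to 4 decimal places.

33.1282

Per component, I: μ=9, E[X²]=162; II: μ=5.25, E[X²]=60.375; III: μ=5.5, E[X²]=39.25.
E[X] = 0.24·9 + 0.19·5.25 + 0.57·5.5 = 6.2925.
E[X²] = 0.24·162 + 0.19·60.375 + 0.57·39.25 = 72.7237.
Var(X) = E[X²] − (E[X])² = 72.7237 − 39.5956 = 33.1282.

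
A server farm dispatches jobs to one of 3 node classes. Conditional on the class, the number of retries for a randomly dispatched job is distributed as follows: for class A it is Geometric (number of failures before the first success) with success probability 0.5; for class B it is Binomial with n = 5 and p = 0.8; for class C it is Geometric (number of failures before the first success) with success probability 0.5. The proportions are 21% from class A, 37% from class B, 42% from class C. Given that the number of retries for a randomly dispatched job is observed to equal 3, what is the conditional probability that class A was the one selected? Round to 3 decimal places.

0.114

Likelihoods P(X=3 | ·): A: 0.0625; B: 0.2048; C: 0.0625.
Posterior ∝ prior × likelihood. Numerator for A: 0.21·0.0625 = 0.013125.
Normalizing constant: 0.21·0.0625 + 0.37·0.2048 + 0.42·0.0625 = 0.115151.
P(A | observation) = 0.013125 / 0.115151 = 0.113981.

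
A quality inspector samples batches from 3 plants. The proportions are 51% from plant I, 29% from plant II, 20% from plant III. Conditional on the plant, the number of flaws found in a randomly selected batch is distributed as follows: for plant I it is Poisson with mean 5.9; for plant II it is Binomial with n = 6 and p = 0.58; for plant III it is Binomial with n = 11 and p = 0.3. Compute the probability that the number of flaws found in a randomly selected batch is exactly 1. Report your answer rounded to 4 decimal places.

Conditional on each plant, P(X = 1): I: 0.0161627; II: 0.0454805; III: 0.0932168.
By total probability, P(X = 1) = 0.51·0.0161627 + 0.29·0.0454805 + 0.2·0.0932168 = 0.0400757.

0.0401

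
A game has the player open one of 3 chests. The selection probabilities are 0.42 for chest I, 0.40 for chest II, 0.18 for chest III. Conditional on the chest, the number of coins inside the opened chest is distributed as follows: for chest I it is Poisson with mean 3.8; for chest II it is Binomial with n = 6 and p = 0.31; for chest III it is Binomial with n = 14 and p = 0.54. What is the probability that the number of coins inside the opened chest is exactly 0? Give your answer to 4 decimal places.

0.0526

Conditional on each chest, P(X = 0): I: 0.0223708; II: 0.107918; III: 1.89937e-05.
By total probability, P(X = 0) = 0.42·0.0223708 + 0.4·0.107918 + 0.18·1.89937e-05 = 0.0525664.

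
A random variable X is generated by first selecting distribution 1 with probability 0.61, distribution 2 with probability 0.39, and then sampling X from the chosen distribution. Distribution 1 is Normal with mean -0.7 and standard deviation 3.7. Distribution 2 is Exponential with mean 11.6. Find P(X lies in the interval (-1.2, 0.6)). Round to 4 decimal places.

Conditional on each component, P(-1.2 < X < 0.6): 1: 0.191085; 2: 0.0504092.
By total probability, P(-1.2 < X < 0.6) = 0.61·0.191085 + 0.39·0.0504092 = 0.136222.

0.1362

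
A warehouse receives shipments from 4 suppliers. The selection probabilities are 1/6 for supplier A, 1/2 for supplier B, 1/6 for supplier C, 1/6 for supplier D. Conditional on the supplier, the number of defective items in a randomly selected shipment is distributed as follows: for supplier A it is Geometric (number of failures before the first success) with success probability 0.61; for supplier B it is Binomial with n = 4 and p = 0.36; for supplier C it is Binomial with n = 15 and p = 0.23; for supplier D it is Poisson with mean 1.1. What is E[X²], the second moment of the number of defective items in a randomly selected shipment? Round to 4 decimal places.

For each component E[X²] = Var + (mean)², giving A: 1.45687; B: 2.9952; C: 14.559; D: 2.31.
Overall E[X²] = 0.166667·1.45687 + 0.5·2.9952 + 0.166667·14.559 + 0.166667·2.31 = 4.55191.

4.5519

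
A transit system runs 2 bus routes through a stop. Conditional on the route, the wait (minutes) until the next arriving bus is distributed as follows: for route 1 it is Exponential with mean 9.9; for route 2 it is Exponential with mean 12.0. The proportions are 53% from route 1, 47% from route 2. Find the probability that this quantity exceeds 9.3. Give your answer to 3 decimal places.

0.424

Conditional on each route, P(X > 9.3): 1: 0.390865; 2: 0.460704.
By total probability, P(X > 9.3) = 0.53·0.390865 + 0.47·0.460704 = 0.423689.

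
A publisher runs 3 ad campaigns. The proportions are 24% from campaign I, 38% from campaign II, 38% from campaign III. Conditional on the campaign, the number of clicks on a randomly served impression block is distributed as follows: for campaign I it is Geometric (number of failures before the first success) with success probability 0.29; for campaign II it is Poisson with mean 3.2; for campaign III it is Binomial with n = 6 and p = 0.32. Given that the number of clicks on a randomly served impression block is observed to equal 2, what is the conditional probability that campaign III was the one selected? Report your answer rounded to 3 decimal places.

Likelihoods P(X=2 | ·): I: 0.146189; II: 0.208702; III: 0.328418.
Posterior ∝ prior × likelihood. Numerator for III: 0.38·0.328418 = 0.124799.
Normalizing constant: 0.24·0.146189 + 0.38·0.208702 + 0.38·0.328418 = 0.239191.
P(III | observation) = 0.124799 / 0.239191 = 0.521754.

0.522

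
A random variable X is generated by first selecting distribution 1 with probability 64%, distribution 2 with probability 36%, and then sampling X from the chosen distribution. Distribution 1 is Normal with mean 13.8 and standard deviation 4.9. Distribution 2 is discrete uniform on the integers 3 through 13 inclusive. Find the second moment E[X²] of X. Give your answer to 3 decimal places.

163.888

For each component E[X²] = Var + (mean)², giving 1: 214.45; 2: 74.
Overall E[X²] = 0.64·214.45 + 0.36·74 = 163.888.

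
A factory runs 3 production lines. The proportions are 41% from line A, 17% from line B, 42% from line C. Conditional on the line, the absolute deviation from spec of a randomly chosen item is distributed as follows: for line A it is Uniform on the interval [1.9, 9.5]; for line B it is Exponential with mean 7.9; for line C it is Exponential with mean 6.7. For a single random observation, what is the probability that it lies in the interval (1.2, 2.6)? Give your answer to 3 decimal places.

Conditional on each line, P(1.2 < X < 2.6): A: 0.0921053; B: 0.139514; C: 0.157647.
By total probability, P(1.2 < X < 2.6) = 0.41·0.0921053 + 0.17·0.139514 + 0.42·0.157647 = 0.127692.

0.128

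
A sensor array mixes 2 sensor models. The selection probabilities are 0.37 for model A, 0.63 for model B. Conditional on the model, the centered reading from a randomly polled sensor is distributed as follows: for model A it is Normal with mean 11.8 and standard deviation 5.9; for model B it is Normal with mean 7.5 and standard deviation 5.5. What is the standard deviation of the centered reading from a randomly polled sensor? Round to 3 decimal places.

6.021

Per component, A: μ=11.8, E[X²]=174.05; B: μ=7.5, E[X²]=86.5.
E[X] = 0.37·11.8 + 0.63·7.5 = 9.091.
E[X²] = 0.37·174.05 + 0.63·86.5 = 118.893.
Var(X) = E[X²] − (E[X])² = 118.893 − 82.6463 = 36.2472.
SD(X) = √36.2472 = 6.02057.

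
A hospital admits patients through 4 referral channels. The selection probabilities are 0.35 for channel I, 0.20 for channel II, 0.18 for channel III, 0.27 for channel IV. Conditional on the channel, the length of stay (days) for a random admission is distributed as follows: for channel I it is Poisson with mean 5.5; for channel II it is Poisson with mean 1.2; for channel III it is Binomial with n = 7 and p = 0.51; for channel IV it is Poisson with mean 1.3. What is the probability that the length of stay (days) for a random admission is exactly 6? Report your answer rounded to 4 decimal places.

0.0666

Conditional on each channel, P(X = 6): I: 0.157117; II: 0.00124911; III: 0.0603553; IV: 0.00182703.
By total probability, P(X = 6) = 0.35·0.157117 + 0.2·0.00124911 + 0.18·0.0603553 + 0.27·0.00182703 = 0.0665981.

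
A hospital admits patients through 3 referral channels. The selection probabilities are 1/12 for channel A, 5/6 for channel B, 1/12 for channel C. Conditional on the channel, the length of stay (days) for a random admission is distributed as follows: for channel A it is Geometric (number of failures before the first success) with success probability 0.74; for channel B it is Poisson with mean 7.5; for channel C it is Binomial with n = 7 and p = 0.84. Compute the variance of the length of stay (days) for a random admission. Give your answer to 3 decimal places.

Per component, A: μ=0.351351, E[X²]=0.598247; B: μ=7.5, E[X²]=63.75; C: μ=5.88, E[X²]=35.5152.
E[X] = 0.0833333·0.351351 + 0.833333·7.5 + 0.0833333·5.88 = 6.76928.
E[X²] = 0.0833333·0.598247 + 0.833333·63.75 + 0.0833333·35.5152 = 56.1345.
Var(X) = E[X²] − (E[X])² = 56.1345 − 45.8231 = 10.3113.

10.311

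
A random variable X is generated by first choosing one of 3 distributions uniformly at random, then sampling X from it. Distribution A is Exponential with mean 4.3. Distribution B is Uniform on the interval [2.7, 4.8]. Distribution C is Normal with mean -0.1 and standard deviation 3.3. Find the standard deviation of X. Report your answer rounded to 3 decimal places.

3.708

Per component, A: μ=4.3, E[X²]=36.98; B: μ=3.75, E[X²]=14.43; C: μ=-0.1, E[X²]=10.9.
E[X] = 0.333333·4.3 + 0.333333·3.75 + 0.333333·-0.1 = 2.65.
E[X²] = 0.333333·36.98 + 0.333333·14.43 + 0.333333·10.9 = 20.77.
Var(X) = E[X²] − (E[X])² = 20.77 − 7.0225 = 13.7475.
SD(X) = √13.7475 = 3.70776.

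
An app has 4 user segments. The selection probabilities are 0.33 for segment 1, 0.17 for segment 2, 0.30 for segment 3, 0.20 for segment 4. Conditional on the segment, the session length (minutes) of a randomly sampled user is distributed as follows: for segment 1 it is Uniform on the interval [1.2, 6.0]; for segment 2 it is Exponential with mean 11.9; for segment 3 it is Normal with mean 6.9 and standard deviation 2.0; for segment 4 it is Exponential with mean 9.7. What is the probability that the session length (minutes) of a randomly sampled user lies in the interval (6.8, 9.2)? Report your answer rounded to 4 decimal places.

Conditional on each segment, P(6.8 < X < 9.2): 1: 0; 2: 0.103142; 3: 0.394867; 4: 0.108734.
By total probability, P(6.8 < X < 9.2) = 0.33·0 + 0.17·0.103142 + 0.3·0.394867 + 0.2·0.108734 = 0.157741.

0.1577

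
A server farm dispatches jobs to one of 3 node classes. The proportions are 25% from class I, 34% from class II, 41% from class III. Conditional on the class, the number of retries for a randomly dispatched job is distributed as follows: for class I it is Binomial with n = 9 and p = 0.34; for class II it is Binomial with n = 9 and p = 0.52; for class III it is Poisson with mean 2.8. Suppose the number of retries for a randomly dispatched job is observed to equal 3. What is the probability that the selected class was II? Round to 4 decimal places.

0.2355

Likelihoods P(X=3 | ·): I: 0.272885; II: 0.144456; III: 0.222484.
Posterior ∝ prior × likelihood. Numerator for II: 0.34·0.144456 = 0.0491152.
Normalizing constant: 0.25·0.272885 + 0.34·0.144456 + 0.41·0.222484 = 0.208555.
P(II | observation) = 0.0491152 / 0.208555 = 0.235503.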